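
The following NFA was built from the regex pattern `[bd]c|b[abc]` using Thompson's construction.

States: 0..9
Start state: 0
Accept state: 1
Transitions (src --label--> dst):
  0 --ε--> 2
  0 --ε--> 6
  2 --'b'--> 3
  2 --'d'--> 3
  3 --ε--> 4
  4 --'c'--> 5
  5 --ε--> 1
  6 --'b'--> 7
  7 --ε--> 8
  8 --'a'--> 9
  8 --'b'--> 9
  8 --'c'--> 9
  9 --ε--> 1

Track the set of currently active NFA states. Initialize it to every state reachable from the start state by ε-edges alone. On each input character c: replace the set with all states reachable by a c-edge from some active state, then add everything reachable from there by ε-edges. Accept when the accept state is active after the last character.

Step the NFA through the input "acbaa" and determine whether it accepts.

Answer: REJECT

Steps:
initial (ε-close {0}): {0,2,6}
'a' @ 1: {}  — dead — no transitions
rest 'cbaa' ignored (set empty)
end set {} — state 1 not in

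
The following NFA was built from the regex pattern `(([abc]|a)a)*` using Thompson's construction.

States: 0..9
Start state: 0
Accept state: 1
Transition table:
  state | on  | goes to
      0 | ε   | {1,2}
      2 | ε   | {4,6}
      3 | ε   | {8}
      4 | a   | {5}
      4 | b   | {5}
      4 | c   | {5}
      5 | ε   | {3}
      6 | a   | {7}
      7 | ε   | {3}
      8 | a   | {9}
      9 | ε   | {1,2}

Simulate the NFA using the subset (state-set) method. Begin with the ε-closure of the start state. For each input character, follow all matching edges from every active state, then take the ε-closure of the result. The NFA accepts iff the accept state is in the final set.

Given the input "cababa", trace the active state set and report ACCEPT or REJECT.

start: ε-closure({0}) = {0,1,2,4,6}
'c' @ 1: {3,5,8}
'a' @ 2: {1,2,4,6,9}  (accept∈set)
'b' @ 3: {3,5,8}
'a' @ 4: {1,2,4,6,9}  (accept∈set)
'b' @ 5: {3,5,8}
'a' @ 6: {1,2,4,6,9}  (accept∈set)
end set {1,2,4,6,9} — state 1 in

Answer: ACCEPT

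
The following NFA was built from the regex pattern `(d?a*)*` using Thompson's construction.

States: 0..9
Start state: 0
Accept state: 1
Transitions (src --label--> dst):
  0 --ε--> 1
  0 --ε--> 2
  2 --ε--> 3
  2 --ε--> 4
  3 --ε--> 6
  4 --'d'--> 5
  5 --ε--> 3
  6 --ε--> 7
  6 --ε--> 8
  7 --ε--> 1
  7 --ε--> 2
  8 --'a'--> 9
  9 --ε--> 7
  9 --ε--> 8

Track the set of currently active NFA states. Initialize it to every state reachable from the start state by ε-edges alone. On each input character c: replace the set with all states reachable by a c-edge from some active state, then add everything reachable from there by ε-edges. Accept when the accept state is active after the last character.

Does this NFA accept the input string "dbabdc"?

Answer: REJECT

Steps:
S₀ = ε-closure({0}) = {0,1,2,3,4,6,7,8}
'd' @ 1: {1,2,3,4,5,6,7,8}  [accepting]
'b' @ 2: {}  — dead — no transitions
rest 'abdc' ignored (set empty)
after full input: {}  (accept=1 not in)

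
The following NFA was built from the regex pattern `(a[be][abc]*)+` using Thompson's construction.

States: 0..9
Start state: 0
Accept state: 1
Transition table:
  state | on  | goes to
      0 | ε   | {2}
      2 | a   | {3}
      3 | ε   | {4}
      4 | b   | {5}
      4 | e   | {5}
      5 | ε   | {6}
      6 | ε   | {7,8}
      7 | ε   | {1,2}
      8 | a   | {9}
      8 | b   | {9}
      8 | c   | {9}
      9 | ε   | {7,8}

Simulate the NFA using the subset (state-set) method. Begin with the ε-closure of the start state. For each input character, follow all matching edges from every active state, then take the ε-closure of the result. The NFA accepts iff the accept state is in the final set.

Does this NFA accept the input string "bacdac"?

Answer: REJECT

Steps:
S₀ = ε-closure({0}) = {0,2}
'b' @ 1: {}  — state set empty
rest 'acdac' ignored (set empty)
after full input: {}  (accept=1 not in)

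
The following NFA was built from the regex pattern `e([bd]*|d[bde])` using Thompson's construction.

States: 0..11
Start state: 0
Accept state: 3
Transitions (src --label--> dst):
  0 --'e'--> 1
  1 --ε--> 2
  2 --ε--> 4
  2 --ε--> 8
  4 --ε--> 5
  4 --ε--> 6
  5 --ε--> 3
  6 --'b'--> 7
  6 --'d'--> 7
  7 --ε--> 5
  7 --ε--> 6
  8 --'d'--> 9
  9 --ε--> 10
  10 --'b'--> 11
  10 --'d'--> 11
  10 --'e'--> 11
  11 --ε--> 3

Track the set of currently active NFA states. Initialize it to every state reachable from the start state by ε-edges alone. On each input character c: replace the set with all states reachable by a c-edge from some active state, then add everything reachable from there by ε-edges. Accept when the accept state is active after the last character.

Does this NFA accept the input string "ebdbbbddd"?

Answer: ACCEPT

Trace:
start: ε-closure({0}) = {0}
'e' @ 1: {1,2,3,4,5,6,8}  [accepting]
'b' @ 2: {3,5,6,7}  [accepting]
'd' @ 3: {3,5,6,7}  [accepting]
'b' @ 4: {3,5,6,7}  [accepting]
'b' @ 5: {3,5,6,7}  [accepting]
'b' @ 6: {3,5,6,7}  [accepting]
'd' @ 7: {3,5,6,7}  [accepting]
'd' @ 8: {3,5,6,7}  [accepting]
'd' @ 9: {3,5,6,7}  [accepting]
after full input: {3,5,6,7}  (accept=3 in)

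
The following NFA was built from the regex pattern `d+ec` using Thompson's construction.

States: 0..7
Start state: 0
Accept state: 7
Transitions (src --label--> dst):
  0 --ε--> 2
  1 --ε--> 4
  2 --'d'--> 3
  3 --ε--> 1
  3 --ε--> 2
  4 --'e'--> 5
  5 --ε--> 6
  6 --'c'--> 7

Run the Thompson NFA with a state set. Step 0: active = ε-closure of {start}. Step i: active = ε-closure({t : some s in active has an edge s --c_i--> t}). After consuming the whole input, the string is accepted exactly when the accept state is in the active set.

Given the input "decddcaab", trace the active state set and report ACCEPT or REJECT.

S₀ = ε-closure({0}) = {0,2}
'd' @ 1: {1,2,3,4}
'e' @ 2: {5,6}
'c' @ 3: {7}  (accept∈set)
'd' @ 4: {}  — state set empty
rest 'dcaab' ignored (set empty)
end set {} — state 7 not in

Answer: REJECT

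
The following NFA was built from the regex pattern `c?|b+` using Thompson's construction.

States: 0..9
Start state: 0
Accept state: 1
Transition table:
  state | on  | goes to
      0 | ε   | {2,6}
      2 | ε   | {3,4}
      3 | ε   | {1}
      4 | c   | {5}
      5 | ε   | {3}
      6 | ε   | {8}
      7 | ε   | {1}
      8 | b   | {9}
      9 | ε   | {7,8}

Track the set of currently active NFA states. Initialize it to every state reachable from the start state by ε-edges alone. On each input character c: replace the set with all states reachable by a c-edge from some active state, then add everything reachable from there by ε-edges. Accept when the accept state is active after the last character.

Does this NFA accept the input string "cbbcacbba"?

Answer: REJECT

Trace:
start: ε-closure({0}) = {0,1,2,3,4,6,8}
'c' @ 1: {1,3,5}  [accepting]
'b' @ 2: {}  — state set empty
rest 'bcacbba' ignored (set empty)
after full input: {}  (accept=1 not in)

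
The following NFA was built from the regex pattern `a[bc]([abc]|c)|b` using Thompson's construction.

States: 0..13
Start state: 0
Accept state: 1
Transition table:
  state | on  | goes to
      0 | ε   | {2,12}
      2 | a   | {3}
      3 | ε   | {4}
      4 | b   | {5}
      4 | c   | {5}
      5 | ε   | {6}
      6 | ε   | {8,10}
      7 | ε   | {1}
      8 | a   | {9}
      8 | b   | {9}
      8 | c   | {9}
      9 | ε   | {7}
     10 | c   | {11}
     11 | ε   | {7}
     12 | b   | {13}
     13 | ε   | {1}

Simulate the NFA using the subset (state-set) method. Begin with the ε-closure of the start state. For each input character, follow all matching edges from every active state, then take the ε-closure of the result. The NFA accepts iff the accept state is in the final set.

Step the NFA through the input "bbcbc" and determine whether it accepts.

initial (ε-close {0}): {0,2,12}
'b' @ 1: {1,13}  [accepting]
'b' @ 2: {}  — state set empty
rest 'cbc' ignored (set empty)
final: {}; accept 1 not in set

Answer: REJECT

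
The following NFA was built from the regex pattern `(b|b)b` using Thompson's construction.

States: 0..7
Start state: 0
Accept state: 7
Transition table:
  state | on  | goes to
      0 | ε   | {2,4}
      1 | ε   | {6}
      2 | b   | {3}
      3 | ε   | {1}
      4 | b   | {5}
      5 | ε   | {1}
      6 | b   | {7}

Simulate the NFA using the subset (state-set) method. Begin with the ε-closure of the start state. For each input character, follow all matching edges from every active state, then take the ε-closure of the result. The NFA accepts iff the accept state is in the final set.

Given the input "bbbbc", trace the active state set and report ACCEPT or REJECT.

S₀ = ε-closure({0}) = {0,2,4}
'b' @ 1: {1,3,5,6}
'b' @ 2: {7}  ✓accept
'b' @ 3: {}  — dead — no transitions
rest 'bc' ignored (set empty)
end set {} — state 7 not in

Answer: REJECT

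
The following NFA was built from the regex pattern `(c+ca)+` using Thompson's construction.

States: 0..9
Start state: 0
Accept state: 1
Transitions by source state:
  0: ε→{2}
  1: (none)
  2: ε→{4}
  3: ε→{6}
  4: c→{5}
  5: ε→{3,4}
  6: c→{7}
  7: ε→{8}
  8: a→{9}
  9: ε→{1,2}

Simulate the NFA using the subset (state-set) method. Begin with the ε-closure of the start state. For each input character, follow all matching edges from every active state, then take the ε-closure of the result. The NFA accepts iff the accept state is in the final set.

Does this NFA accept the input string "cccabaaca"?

Answer: REJECT

Derivation:
S₀ = ε-closure({0}) = {0,2,4}
'c' @ 1: {3,4,5,6}
'c' @ 2: {3,4,5,6,7,8}
'c' @ 3: {3,4,5,6,7,8}
'a' @ 4: {1,2,4,9}  (accept∈set)
'b' @ 5: {}  — state set empty
rest 'aaca' ignored (set empty)
after full input: {}  (accept=1 not in)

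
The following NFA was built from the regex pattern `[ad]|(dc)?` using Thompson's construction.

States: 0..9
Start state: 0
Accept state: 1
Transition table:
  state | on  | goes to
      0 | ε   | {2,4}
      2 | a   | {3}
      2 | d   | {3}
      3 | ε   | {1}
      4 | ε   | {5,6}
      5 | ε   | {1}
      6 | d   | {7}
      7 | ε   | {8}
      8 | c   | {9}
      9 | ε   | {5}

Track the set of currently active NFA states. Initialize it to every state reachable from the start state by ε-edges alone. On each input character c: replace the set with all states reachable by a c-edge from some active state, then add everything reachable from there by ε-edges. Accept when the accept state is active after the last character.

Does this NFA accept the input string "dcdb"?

S₀ = ε-closure({0}) = {0,1,2,4,5,6}
'd' @ 1: {1,3,7,8}  (accept∈set)
'c' @ 2: {1,5,9}  (accept∈set)
'd' @ 3: {}  — state set empty
rest 'b' ignored (set empty)
final: {}; accept 1 not in set

Answer: REJECT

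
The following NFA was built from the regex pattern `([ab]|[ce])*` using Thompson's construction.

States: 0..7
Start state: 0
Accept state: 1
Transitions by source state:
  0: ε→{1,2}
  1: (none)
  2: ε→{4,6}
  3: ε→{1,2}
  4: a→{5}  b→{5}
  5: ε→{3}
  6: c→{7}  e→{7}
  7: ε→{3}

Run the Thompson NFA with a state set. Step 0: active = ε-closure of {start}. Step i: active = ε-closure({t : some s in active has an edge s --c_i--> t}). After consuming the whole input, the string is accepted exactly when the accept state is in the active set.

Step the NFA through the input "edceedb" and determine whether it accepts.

start: ε-closure({0}) = {0,1,2,4,6}
'e' @ 1: {1,2,3,4,6,7}  (accept∈set)
'd' @ 2: {}  — no active states
rest 'ceedb' ignored (set empty)
end set {} — state 1 not in

Answer: REJECT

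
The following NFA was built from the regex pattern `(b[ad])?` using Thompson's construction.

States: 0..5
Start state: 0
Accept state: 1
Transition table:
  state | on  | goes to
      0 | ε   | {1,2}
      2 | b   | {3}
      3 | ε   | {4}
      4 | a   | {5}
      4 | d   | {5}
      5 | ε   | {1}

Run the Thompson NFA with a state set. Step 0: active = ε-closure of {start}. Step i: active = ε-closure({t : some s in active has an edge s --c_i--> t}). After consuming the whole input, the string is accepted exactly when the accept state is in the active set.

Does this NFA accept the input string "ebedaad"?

start: ε-closure({0}) = {0,1,2}
'e' @ 1: {}  — dead — no transitions
rest 'bedaad' ignored (set empty)
after full input: {}  (accept=1 not in)

Answer: REJECT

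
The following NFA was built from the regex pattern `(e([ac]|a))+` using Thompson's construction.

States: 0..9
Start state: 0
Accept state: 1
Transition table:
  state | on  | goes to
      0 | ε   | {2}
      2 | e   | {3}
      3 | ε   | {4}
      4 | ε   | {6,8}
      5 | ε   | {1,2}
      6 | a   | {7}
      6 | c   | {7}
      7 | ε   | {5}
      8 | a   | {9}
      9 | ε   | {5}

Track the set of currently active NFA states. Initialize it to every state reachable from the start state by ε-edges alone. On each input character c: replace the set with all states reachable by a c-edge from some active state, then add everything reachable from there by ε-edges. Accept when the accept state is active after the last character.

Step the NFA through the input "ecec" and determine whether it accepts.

Answer: ACCEPT

Trace:
start: ε-closure({0}) = {0,2}
'e' @ 1: {3,4,6,8}
'c' @ 2: {1,2,5,7}  [accepting]
'e' @ 3: {3,4,6,8}
'c' @ 4: {1,2,5,7}  [accepting]
final: {1,2,5,7}; accept 1 in set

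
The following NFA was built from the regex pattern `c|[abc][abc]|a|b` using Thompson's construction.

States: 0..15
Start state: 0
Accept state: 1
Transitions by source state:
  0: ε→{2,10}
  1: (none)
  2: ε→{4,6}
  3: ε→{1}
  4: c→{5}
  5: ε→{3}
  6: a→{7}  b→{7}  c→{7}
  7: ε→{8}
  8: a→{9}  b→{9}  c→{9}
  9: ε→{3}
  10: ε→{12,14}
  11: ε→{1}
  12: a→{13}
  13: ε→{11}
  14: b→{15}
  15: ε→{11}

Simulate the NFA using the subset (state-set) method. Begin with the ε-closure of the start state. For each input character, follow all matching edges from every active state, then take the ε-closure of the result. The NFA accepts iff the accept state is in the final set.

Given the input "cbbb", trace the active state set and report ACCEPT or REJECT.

S₀ = ε-closure({0}) = {0,2,4,6,10,12,14}
'c' @ 1: {1,3,5,7,8}  (accept∈set)
'b' @ 2: {1,3,9}  (accept∈set)
'b' @ 3: {}  — state set empty
rest 'b' ignored (set empty)
end set {} — state 1 not in

Answer: REJECT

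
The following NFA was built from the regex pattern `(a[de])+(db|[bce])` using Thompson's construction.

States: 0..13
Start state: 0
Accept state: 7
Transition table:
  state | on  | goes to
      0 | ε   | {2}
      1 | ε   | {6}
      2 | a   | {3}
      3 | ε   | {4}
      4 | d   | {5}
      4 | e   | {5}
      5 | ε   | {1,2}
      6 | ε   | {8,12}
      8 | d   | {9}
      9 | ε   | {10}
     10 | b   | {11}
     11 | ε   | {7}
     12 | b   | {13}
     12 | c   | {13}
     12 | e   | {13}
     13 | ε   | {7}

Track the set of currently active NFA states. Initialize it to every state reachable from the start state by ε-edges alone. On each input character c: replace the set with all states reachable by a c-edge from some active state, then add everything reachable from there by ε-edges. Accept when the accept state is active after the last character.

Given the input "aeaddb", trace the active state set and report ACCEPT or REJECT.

Answer: ACCEPT

Derivation:
initial (ε-close {0}): {0,2}
'a' @ 1: {3,4}
'e' @ 2: {1,2,5,6,8,12}
'a' @ 3: {3,4}
'd' @ 4: {1,2,5,6,8,12}
'd' @ 5: {9,10}
'b' @ 6: {7,11}  [accepting]
final: {7,11}; accept 7 in set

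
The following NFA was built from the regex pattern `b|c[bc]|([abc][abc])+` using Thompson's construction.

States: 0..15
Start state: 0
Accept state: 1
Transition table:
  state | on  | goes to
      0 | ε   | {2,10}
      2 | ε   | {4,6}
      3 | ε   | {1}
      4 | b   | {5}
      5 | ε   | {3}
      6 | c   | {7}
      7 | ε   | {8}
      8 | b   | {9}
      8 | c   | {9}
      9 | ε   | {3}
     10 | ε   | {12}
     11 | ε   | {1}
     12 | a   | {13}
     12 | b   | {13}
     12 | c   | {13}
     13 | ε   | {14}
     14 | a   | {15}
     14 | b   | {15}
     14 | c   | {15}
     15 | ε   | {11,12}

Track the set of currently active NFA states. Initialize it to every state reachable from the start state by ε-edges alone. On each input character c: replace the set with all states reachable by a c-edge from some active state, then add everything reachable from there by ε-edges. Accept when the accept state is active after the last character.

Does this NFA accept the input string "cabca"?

initial (ε-close {0}): {0,2,4,6,10,12}
'c' @ 1: {7,8,13,14}
'a' @ 2: {1,11,12,15}  ✓accept
'b' @ 3: {13,14}
'c' @ 4: {1,11,12,15}  ✓accept
'a' @ 5: {13,14}
end set {13,14} — state 1 not in

Answer: REJECT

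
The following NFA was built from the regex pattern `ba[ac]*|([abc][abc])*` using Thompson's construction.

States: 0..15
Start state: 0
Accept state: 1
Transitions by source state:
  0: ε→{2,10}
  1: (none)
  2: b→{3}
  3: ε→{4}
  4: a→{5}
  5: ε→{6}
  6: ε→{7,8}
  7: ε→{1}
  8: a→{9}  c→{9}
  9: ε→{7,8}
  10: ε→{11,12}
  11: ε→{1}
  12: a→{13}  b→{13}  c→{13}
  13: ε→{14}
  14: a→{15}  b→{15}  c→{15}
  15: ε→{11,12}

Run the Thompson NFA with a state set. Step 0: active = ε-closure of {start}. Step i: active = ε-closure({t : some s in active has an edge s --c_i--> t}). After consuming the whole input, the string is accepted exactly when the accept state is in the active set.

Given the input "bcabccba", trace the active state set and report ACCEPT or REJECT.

Answer: ACCEPT

Derivation:
S₀ = ε-closure({0}) = {0,1,2,10,11,12}
'b' @ 1: {3,4,13,14}
'c' @ 2: {1,11,12,15}  [accepting]
'a' @ 3: {13,14}
'b' @ 4: {1,11,12,15}  [accepting]
'c' @ 5: {13,14}
'c' @ 6: {1,11,12,15}  [accepting]
'b' @ 7: {13,14}
'a' @ 8: {1,11,12,15}  [accepting]
after full input: {1,11,12,15}  (accept=1 in)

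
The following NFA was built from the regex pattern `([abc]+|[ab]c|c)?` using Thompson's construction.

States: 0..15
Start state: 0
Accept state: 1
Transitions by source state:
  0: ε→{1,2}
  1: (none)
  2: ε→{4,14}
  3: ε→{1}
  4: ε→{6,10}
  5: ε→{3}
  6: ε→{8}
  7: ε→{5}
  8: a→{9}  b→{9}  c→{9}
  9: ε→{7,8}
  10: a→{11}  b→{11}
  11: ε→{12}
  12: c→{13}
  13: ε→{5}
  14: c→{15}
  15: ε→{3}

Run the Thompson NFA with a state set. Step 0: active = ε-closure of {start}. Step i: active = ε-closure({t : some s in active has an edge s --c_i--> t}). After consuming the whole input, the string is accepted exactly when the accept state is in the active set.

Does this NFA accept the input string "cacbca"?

Answer: ACCEPT

Derivation:
start: ε-closure({0}) = {0,1,2,4,6,8,10,14}
'c' @ 1: {1,3,5,7,8,9,15}  ✓accept
'a' @ 2: {1,3,5,7,8,9}  ✓accept
'c' @ 3: {1,3,5,7,8,9}  ✓accept
'b' @ 4: {1,3,5,7,8,9}  ✓accept
'c' @ 5: {1,3,5,7,8,9}  ✓accept
'a' @ 6: {1,3,5,7,8,9}  ✓accept
after full input: {1,3,5,7,8,9}  (accept=1 in)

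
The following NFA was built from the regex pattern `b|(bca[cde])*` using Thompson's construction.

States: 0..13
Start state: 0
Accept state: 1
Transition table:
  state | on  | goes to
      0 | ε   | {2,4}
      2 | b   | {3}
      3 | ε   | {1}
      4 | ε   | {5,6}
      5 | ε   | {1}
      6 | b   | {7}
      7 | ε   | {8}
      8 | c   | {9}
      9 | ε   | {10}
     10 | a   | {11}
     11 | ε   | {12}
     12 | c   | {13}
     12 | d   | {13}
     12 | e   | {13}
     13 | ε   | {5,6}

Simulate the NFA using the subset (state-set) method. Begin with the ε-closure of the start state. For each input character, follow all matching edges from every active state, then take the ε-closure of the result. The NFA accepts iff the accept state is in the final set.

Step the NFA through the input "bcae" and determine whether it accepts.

Answer: ACCEPT

Trace:
start: ε-closure({0}) = {0,1,2,4,5,6}
'b' @ 1: {1,3,7,8}  (accept∈set)
'c' @ 2: {9,10}
'a' @ 3: {11,12}
'e' @ 4: {1,5,6,13}  (accept∈set)
end set {1,5,6,13} — state 1 in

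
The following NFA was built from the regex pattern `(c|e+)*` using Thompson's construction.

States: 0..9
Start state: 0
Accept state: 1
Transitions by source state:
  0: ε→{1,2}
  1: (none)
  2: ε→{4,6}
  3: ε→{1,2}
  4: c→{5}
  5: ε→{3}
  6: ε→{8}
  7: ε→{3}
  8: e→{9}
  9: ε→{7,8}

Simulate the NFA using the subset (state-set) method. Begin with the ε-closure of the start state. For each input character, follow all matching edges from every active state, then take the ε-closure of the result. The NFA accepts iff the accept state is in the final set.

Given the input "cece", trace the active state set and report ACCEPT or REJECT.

S₀ = ε-closure({0}) = {0,1,2,4,6,8}
'c' @ 1: {1,2,3,4,5,6,8}  [accepting]
'e' @ 2: {1,2,3,4,6,7,8,9}  [accepting]
'c' @ 3: {1,2,3,4,5,6,8}  [accepting]
'e' @ 4: {1,2,3,4,6,7,8,9}  [accepting]
final: {1,2,3,4,6,7,8,9}; accept 1 in set

Answer: ACCEPT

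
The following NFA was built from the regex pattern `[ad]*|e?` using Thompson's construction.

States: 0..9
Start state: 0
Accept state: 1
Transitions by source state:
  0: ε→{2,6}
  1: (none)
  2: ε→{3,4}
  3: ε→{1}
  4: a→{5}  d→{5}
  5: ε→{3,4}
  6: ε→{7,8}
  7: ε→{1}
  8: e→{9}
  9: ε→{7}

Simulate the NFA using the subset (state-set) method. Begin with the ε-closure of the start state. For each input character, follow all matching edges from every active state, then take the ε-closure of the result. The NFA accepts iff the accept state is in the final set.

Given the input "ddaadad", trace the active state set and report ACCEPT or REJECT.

Answer: ACCEPT

Trace:
initial (ε-close {0}): {0,1,2,3,4,6,7,8}
'd' @ 1: {1,3,4,5}  (accept∈set)
'd' @ 2: {1,3,4,5}  (accept∈set)
'a' @ 3: {1,3,4,5}  (accept∈set)
'a' @ 4: {1,3,4,5}  (accept∈set)
'd' @ 5: {1,3,4,5}  (accept∈set)
'a' @ 6: {1,3,4,5}  (accept∈set)
'd' @ 7: {1,3,4,5}  (accept∈set)
after full input: {1,3,4,5}  (accept=1 in)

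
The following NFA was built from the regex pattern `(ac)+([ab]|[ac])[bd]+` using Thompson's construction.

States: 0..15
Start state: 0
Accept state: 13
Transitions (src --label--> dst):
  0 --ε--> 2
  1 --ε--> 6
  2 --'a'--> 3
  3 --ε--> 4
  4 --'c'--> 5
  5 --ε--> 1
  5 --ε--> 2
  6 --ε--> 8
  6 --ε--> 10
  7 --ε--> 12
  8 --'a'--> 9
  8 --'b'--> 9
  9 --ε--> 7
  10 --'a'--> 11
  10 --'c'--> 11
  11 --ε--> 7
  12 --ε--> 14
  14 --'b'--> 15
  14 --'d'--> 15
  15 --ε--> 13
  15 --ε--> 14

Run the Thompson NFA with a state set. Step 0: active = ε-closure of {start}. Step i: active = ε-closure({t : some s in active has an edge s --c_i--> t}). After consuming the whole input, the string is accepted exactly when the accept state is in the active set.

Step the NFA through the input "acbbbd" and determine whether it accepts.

Answer: ACCEPT

Steps:
initial (ε-close {0}): {0,2}
'a' @ 1: {3,4}
'c' @ 2: {1,2,5,6,8,10}
'b' @ 3: {7,9,12,14}
'b' @ 4: {13,14,15}  (accept∈set)
'b' @ 5: {13,14,15}  (accept∈set)
'd' @ 6: {13,14,15}  (accept∈set)
end set {13,14,15} — state 13 in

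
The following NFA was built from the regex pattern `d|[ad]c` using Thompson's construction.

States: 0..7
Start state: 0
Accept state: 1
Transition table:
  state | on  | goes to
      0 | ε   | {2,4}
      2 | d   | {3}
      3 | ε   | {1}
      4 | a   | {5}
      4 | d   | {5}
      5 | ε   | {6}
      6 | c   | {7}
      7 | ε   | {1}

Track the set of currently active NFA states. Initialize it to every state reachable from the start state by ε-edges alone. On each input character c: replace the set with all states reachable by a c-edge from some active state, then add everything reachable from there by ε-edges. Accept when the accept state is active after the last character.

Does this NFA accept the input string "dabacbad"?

Answer: REJECT

Derivation:
S₀ = ε-closure({0}) = {0,2,4}
'd' @ 1: {1,3,5,6}  (accept∈set)
'a' @ 2: {}  — no active states
rest 'bacbad' ignored (set empty)
end set {} — state 1 not in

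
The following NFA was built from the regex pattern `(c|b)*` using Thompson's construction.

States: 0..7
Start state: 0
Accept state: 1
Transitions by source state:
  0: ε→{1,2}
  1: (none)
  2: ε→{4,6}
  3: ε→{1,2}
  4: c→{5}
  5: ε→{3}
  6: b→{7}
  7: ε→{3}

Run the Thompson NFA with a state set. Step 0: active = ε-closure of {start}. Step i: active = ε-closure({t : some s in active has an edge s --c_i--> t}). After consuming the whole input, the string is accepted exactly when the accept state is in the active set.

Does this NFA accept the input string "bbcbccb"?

Answer: ACCEPT

Steps:
initial (ε-close {0}): {0,1,2,4,6}
'b' @ 1: {1,2,3,4,6,7}  [accepting]
'b' @ 2: {1,2,3,4,6,7}  [accepting]
'c' @ 3: {1,2,3,4,5,6}  [accepting]
'b' @ 4: {1,2,3,4,6,7}  [accepting]
'c' @ 5: {1,2,3,4,5,6}  [accepting]
'c' @ 6: {1,2,3,4,5,6}  [accepting]
'b' @ 7: {1,2,3,4,6,7}  [accepting]
final: {1,2,3,4,6,7}; accept 1 in set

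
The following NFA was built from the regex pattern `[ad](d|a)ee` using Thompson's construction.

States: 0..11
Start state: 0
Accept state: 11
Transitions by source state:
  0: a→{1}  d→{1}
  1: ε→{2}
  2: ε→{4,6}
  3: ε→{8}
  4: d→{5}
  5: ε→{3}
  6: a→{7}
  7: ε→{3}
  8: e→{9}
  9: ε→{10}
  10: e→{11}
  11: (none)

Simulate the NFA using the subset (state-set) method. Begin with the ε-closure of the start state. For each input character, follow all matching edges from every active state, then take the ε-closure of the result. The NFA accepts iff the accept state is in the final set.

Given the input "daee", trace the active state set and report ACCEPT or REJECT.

Answer: ACCEPT

Trace:
S₀ = ε-closure({0}) = {0}
'd' @ 1: {1,2,4,6}
'a' @ 2: {3,7,8}
'e' @ 3: {9,10}
'e' @ 4: {11}  (accept∈set)
final: {11}; accept 11 in set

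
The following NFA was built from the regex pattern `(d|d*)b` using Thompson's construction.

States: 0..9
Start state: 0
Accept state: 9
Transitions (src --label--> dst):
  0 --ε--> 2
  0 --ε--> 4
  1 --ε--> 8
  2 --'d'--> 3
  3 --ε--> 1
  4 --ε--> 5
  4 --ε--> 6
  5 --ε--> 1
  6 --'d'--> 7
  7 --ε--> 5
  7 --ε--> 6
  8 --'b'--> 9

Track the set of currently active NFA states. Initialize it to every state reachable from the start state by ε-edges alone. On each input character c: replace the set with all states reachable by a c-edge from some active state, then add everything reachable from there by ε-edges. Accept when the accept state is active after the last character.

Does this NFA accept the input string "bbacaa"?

S₀ = ε-closure({0}) = {0,1,2,4,5,6,8}
'b' @ 1: {9}  (accept∈set)
'b' @ 2: {}  — no active states
rest 'acaa' ignored (set empty)
after full input: {}  (accept=9 not in)

Answer: REJECT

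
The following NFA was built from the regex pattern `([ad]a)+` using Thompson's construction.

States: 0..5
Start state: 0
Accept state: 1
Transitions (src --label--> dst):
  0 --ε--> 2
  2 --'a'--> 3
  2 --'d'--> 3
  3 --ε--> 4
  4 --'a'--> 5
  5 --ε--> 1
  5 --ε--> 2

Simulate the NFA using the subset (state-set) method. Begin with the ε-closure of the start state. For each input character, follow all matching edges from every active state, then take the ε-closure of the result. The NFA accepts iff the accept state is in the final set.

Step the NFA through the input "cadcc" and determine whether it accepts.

Answer: REJECT

Derivation:
start: ε-closure({0}) = {0,2}
'c' @ 1: {}  — state set empty
rest 'adcc' ignored (set empty)
after full input: {}  (accept=1 not in)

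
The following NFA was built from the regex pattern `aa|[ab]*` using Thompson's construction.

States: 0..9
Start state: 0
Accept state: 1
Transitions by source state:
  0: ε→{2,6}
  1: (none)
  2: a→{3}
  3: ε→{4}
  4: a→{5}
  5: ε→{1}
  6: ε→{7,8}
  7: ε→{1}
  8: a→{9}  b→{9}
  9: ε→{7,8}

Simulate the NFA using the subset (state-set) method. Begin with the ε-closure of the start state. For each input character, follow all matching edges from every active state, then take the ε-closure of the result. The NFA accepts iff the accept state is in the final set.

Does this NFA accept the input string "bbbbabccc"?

Answer: REJECT

Trace:
start: ε-closure({0}) = {0,1,2,6,7,8}
'b' @ 1: {1,7,8,9}  [accepting]
'b' @ 2: {1,7,8,9}  [accepting]
'b' @ 3: {1,7,8,9}  [accepting]
'b' @ 4: {1,7,8,9}  [accepting]
'a' @ 5: {1,7,8,9}  [accepting]
'b' @ 6: {1,7,8,9}  [accepting]
'c' @ 7: {}  — state set empty
rest 'cc' ignored (set empty)
end set {} — state 1 not in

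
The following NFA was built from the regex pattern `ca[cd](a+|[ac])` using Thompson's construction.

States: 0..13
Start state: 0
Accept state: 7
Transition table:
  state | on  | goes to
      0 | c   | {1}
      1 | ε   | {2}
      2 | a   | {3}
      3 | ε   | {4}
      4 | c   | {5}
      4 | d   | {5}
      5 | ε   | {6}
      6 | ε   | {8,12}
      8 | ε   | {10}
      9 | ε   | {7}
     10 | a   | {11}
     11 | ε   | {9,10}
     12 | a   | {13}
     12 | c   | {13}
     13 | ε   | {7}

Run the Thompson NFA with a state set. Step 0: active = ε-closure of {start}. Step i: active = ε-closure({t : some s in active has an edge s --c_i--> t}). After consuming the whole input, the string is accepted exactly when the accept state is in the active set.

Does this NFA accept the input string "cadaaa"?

S₀ = ε-closure({0}) = {0}
'c' @ 1: {1,2}
'a' @ 2: {3,4}
'd' @ 3: {5,6,8,10,12}
'a' @ 4: {7,9,10,11,13}  [accepting]
'a' @ 5: {7,9,10,11}  [accepting]
'a' @ 6: {7,9,10,11}  [accepting]
after full input: {7,9,10,11}  (accept=7 in)

Answer: ACCEPT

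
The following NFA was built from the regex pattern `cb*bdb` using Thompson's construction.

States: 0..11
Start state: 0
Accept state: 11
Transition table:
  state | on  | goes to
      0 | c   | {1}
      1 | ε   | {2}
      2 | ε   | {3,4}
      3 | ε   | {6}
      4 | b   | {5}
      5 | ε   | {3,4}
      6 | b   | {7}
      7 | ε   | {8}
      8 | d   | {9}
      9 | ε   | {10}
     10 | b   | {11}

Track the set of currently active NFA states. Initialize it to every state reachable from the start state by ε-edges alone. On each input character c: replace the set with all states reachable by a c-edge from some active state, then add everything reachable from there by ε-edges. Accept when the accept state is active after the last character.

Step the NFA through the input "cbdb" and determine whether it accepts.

Answer: ACCEPT

Derivation:
initial (ε-close {0}): {0}
'c' @ 1: {1,2,3,4,6}
'b' @ 2: {3,4,5,6,7,8}
'd' @ 3: {9,10}
'b' @ 4: {11}  [accepting]
end set {11} — state 11 in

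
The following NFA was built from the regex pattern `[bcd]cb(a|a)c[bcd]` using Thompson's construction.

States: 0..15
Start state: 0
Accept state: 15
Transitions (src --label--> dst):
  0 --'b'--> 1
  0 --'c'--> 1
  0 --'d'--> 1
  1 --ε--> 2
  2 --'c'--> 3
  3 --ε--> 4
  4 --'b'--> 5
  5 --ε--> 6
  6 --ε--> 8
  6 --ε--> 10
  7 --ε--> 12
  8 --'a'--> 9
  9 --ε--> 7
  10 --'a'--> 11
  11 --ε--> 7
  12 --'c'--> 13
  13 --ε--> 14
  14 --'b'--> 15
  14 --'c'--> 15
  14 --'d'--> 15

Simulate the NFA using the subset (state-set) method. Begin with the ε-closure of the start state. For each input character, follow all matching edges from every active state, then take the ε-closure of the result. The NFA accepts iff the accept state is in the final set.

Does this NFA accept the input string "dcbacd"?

S₀ = ε-closure({0}) = {0}
'd' @ 1: {1,2}
'c' @ 2: {3,4}
'b' @ 3: {5,6,8,10}
'a' @ 4: {7,9,11,12}
'c' @ 5: {13,14}
'd' @ 6: {15}  (accept∈set)
end set {15} — state 15 in

Answer: ACCEPT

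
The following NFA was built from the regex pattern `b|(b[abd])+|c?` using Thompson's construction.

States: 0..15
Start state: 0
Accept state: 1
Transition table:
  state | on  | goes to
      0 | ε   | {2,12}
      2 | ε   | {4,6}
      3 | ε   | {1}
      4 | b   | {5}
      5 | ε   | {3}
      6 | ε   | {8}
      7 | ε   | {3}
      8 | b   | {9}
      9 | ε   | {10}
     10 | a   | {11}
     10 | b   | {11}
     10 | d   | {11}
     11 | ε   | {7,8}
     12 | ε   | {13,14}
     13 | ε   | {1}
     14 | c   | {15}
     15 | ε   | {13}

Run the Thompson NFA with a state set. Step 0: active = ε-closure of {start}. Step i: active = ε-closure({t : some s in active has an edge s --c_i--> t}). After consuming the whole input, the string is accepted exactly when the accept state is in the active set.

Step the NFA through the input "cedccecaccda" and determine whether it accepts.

Answer: REJECT

Trace:
start: ε-closure({0}) = {0,1,2,4,6,8,12,13,14}
'c' @ 1: {1,13,15}  [accepting]
'e' @ 2: {}  — state set empty
rest 'dccecaccda' ignored (set empty)
after full input: {}  (accept=1 not in)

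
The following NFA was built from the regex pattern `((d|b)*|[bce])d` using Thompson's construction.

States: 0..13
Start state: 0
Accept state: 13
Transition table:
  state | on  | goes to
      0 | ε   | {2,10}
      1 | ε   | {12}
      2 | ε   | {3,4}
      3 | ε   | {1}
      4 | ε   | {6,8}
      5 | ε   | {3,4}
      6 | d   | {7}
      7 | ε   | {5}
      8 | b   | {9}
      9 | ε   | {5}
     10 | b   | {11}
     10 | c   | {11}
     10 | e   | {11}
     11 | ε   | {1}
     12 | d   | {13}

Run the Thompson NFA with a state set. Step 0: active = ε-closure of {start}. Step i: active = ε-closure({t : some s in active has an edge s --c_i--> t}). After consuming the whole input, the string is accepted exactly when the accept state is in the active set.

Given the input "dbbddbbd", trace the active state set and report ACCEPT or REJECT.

initial (ε-close {0}): {0,1,2,3,4,6,8,10,12}
'd' @ 1: {1,3,4,5,6,7,8,12,13}  [accepting]
'b' @ 2: {1,3,4,5,6,8,9,12}
'b' @ 3: {1,3,4,5,6,8,9,12}
'd' @ 4: {1,3,4,5,6,7,8,12,13}  [accepting]
'd' @ 5: {1,3,4,5,6,7,8,12,13}  [accepting]
'b' @ 6: {1,3,4,5,6,8,9,12}
'b' @ 7: {1,3,4,5,6,8,9,12}
'd' @ 8: {1,3,4,5,6,7,8,12,13}  [accepting]
after full input: {1,3,4,5,6,7,8,12,13}  (accept=13 in)

Answer: ACCEPT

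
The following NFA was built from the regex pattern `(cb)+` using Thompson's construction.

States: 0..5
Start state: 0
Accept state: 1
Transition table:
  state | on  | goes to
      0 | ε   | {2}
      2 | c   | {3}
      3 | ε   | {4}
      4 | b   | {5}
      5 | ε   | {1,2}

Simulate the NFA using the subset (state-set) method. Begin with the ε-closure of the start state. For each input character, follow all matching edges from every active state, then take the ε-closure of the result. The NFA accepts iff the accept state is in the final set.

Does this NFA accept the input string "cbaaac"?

start: ε-closure({0}) = {0,2}
'c' @ 1: {3,4}
'b' @ 2: {1,2,5}  (accept∈set)
'a' @ 3: {}  — no active states
rest 'aac' ignored (set empty)
after full input: {}  (accept=1 not in)

Answer: REJECT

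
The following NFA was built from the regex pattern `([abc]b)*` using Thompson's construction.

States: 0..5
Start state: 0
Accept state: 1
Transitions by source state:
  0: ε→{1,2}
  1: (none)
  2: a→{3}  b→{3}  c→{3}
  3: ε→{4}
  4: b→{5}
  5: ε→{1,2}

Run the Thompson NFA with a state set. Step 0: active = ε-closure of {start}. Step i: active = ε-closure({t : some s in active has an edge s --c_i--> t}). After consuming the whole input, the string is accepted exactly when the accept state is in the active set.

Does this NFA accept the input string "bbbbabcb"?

Answer: ACCEPT

Steps:
S₀ = ε-closure({0}) = {0,1,2}
'b' @ 1: {3,4}
'b' @ 2: {1,2,5}  (accept∈set)
'b' @ 3: {3,4}
'b' @ 4: {1,2,5}  (accept∈set)
'a' @ 5: {3,4}
'b' @ 6: {1,2,5}  (accept∈set)
'c' @ 7: {3,4}
'b' @ 8: {1,2,5}  (accept∈set)
after full input: {1,2,5}  (accept=1 in)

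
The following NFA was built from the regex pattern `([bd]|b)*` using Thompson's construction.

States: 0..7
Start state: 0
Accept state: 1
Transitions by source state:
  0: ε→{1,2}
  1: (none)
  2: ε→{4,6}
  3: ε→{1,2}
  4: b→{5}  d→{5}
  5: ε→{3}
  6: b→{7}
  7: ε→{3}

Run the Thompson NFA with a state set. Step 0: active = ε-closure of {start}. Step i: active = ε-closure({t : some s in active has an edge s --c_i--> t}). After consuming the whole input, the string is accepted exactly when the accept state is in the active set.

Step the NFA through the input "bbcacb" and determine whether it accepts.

Answer: REJECT

Trace:
initial (ε-close {0}): {0,1,2,4,6}
'b' @ 1: {1,2,3,4,5,6,7}  (accept∈set)
'b' @ 2: {1,2,3,4,5,6,7}  (accept∈set)
'c' @ 3: {}  — dead — no transitions
rest 'acb' ignored (set empty)
final: {}; accept 1 not in set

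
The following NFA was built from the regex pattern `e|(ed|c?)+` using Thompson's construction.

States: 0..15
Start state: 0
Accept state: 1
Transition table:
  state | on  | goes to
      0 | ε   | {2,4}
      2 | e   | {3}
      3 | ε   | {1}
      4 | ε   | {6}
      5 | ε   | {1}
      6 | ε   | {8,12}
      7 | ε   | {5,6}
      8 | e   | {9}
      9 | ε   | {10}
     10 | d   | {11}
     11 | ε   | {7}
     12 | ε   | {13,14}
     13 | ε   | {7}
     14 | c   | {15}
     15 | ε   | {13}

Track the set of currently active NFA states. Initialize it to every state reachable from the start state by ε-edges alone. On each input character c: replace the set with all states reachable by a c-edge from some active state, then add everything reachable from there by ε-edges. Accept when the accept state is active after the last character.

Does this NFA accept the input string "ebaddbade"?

Answer: REJECT

Derivation:
start: ε-closure({0}) = {0,1,2,4,5,6,7,8,12,13,14}
'e' @ 1: {1,3,9,10}  (accept∈set)
'b' @ 2: {}  — dead — no transitions
rest 'addbade' ignored (set empty)
final: {}; accept 1 not in set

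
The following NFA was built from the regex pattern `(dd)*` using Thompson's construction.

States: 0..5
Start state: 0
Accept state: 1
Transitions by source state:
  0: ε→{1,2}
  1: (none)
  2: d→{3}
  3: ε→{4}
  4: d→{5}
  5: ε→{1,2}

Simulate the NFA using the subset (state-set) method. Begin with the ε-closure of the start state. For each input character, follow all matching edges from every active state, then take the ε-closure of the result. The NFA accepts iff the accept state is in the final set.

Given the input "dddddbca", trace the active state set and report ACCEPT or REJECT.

S₀ = ε-closure({0}) = {0,1,2}
'd' @ 1: {3,4}
'd' @ 2: {1,2,5}  ✓accept
'd' @ 3: {3,4}
'd' @ 4: {1,2,5}  ✓accept
'd' @ 5: {3,4}
'b' @ 6: {}  — dead — no transitions
rest 'ca' ignored (set empty)
final: {}; accept 1 not in set

Answer: REJECT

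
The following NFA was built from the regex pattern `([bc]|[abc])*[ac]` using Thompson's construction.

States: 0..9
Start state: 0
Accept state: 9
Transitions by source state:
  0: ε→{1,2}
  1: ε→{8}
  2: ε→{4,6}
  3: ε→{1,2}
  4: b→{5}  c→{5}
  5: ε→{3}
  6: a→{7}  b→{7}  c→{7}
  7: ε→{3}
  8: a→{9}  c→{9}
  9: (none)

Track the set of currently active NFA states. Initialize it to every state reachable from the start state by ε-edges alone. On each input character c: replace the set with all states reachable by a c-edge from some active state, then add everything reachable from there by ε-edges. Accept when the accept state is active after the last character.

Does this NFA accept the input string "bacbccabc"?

start: ε-closure({0}) = {0,1,2,4,6,8}
'b' @ 1: {1,2,3,4,5,6,7,8}
'a' @ 2: {1,2,3,4,6,7,8,9}  (accept∈set)
'c' @ 3: {1,2,3,4,5,6,7,8,9}  (accept∈set)
'b' @ 4: {1,2,3,4,5,6,7,8}
'c' @ 5: {1,2,3,4,5,6,7,8,9}  (accept∈set)
'c' @ 6: {1,2,3,4,5,6,7,8,9}  (accept∈set)
'a' @ 7: {1,2,3,4,6,7,8,9}  (accept∈set)
'b' @ 8: {1,2,3,4,5,6,7,8}
'c' @ 9: {1,2,3,4,5,6,7,8,9}  (accept∈set)
after full input: {1,2,3,4,5,6,7,8,9}  (accept=9 in)

Answer: ACCEPT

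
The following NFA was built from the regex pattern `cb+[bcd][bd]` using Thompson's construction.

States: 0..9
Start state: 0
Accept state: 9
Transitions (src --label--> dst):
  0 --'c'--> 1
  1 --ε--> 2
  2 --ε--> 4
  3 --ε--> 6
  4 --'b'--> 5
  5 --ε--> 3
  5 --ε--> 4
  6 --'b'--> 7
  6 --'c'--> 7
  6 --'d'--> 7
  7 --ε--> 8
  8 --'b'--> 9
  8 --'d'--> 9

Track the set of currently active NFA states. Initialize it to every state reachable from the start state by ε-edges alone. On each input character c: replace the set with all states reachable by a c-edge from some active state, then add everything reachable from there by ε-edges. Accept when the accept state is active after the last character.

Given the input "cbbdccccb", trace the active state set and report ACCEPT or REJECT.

S₀ = ε-closure({0}) = {0}
'c' @ 1: {1,2,4}
'b' @ 2: {3,4,5,6}
'b' @ 3: {3,4,5,6,7,8}
'd' @ 4: {7,8,9}  [accepting]
'c' @ 5: {}  — no active states
rest 'cccb' ignored (set empty)
after full input: {}  (accept=9 not in)

Answer: REJECT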